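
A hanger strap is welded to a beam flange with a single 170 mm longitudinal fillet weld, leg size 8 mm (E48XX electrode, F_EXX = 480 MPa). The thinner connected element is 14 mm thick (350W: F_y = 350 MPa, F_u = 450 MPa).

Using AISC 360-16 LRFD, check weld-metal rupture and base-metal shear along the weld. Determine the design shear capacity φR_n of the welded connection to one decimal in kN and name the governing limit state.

207.7 kN (weld metal governs)

Weld metal: throat = 0.707×8 = 5.656 mm, L = 170 mm. φR_n = 0.75 × 0.6 × 480 × 5.656 × 170 = 207.7 kN.
Base metal shear (14 mm plate): yield φR_n = 1.0×0.6×350×14×170 = 499.8 kN; rupture φR_n = 0.75×0.6×450×14×170 = 482.0 kN; take 482.0 kN (rupture).
Governing: min(207.7, 482.0) = 207.7 kN → weld metal.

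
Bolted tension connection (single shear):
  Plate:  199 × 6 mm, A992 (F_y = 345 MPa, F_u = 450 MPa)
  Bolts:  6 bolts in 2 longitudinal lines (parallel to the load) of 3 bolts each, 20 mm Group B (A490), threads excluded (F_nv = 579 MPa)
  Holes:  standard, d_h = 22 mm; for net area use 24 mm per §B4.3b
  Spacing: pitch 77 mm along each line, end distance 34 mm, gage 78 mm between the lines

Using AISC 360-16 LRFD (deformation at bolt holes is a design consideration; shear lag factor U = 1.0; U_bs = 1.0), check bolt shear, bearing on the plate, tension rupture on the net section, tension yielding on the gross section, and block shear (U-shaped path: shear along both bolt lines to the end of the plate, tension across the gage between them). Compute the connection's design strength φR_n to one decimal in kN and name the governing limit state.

Bolt shear: A_b = π(20)²/4 = 314.16 mm². φR_n = 0.75 × 579 × 314.16 × 6 × 1 = 818.5 kN.
Bearing (6 mm plate, F_u = 450 MPa): end bolts L_c = 34 − 22/2 = 23, R_n = min(1.2×23×6×450, 2.4×20×6×450) = 74.52 kN/bolt; interior L_c = 77 − 22 = 55, R_n = 129.6 kN/bolt. φR_n = 0.75 × (2×74.52 + 4×129.6) = 500.6 kN.
Tension rupture (net): A_n = (199 − 2×24)×6 = 906 mm² (U = 1.0, A_e = A_n). φR_n = 0.75 × 450 × 906 = 305.8 kN.
Tension yield (gross): A_g = 199×6 = 1194 mm². φR_n = 0.90 × 345 × 1194 = 370.7 kN.
Block shear: shear path 2×[34+2×77] = 2×188 mm, A_gv = 2256, A_nv = 2×(188 − 2.5×24)×6 = 1536 mm²; tension across gage: (78 − 1×24)×6 = 324 mm². R_n = min(0.6×450×1536, 0.6×345×2256) + 1.0×450×324 = min(414.72, 466.99) + 145.8 = 560.52 kN. φR_n = 0.75 × 560.52 = 420.4 kN.
Governing: min(818.5, 500.6, 305.8, 370.7, 420.4) = 305.8 kN → net-section rupture.

305.8 kN (net-section rupture governs)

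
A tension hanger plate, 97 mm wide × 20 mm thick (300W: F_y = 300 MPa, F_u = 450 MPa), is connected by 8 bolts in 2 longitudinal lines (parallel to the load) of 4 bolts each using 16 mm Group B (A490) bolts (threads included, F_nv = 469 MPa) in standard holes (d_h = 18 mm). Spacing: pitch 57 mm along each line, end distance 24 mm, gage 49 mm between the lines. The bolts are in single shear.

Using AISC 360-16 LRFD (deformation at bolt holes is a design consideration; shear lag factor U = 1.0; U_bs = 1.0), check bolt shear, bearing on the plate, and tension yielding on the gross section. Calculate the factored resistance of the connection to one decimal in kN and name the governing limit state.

523.8 kN (gross-section yield governs)

Bolt shear: A_b = π(16)²/4 = 201.06 mm². φR_n = 0.75 × 469 × 201.06 × 8 × 1 = 565.8 kN.
Bearing (20 mm plate, F_u = 450 MPa): end bolts L_c = 24 − 18/2 = 15, R_n = min(1.2×15×20×450, 2.4×16×20×450) = 162 kN/bolt; interior L_c = 57 − 18 = 39, R_n = 345.6 kN/bolt. φR_n = 0.75 × (2×162 + 6×345.6) = 1798.2 kN.
Tension yield (gross): A_g = 97×20 = 1940 mm². φR_n = 0.90 × 300 × 1940 = 523.8 kN.
Governing: min(565.8, 1798.2, 523.8) = 523.8 kN → gross-section yield.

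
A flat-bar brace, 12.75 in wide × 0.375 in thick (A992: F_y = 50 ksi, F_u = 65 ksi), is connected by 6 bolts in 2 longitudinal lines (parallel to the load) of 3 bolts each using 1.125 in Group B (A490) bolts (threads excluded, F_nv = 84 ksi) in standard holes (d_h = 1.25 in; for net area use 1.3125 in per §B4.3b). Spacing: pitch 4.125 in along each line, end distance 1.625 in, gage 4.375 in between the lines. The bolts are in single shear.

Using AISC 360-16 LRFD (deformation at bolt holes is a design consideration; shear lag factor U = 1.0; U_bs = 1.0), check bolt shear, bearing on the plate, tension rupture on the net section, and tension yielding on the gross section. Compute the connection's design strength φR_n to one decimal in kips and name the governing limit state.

185.1 kips (net-section rupture governs)

Bolt shear: A_b = π(1.125)²/4 = 0.99402 in². φR_n = 0.75 × 84 × 0.99402 × 6 × 1 = 375.7 kips.
Bearing (0.375 in plate, F_u = 65 ksi): end bolts L_c = 1.625 − 1.25/2 = 1, R_n = min(1.2×1×0.375×65, 2.4×1.125×0.375×65) = 29.25 kips/bolt; interior L_c = 4.125 − 1.25 = 2.875, R_n = 65.813 kips/bolt. φR_n = 0.75 × (2×29.25 + 4×65.813) = 241.3 kips.
Tension rupture (net): A_n = (12.75 − 2×1.3125)×0.375 = 3.7969 in² (U = 1.0, A_e = A_n). φR_n = 0.75 × 65 × 3.7969 = 185.1 kips.
Tension yield (gross): A_g = 12.75×0.375 = 4.7813 in². φR_n = 0.90 × 50 × 4.7813 = 215.2 kips.
Governing: min(375.7, 241.3, 185.1, 215.2) = 185.1 kips → net-section rupture.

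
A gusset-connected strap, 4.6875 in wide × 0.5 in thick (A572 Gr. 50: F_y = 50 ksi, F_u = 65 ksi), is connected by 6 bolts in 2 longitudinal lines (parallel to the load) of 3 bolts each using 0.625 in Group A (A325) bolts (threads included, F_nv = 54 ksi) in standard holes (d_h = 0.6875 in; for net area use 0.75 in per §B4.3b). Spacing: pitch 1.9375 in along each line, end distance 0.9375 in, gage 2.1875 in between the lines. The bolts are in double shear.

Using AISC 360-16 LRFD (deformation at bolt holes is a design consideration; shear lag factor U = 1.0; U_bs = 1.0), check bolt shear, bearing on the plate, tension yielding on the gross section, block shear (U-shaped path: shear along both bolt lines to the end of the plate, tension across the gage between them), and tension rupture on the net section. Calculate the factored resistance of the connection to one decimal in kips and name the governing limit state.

77.7 kips (net-section rupture governs)

Bolt shear: A_b = π(0.625)²/4 = 0.3068 in². φR_n = 0.75 × 54 × 0.3068 × 6 × 2 = 149.1 kips.
Bearing (0.5 in plate, F_u = 65 ksi): end bolts L_c = 0.9375 − 0.6875/2 = 0.59375, R_n = min(1.2×0.59375×0.5×65, 2.4×0.625×0.5×65) = 23.156 kips/bolt; interior L_c = 1.9375 − 0.6875 = 1.25, R_n = 48.75 kips/bolt. φR_n = 0.75 × (2×23.156 + 4×48.75) = 181.0 kips.
Tension yield (gross): A_g = 4.6875×0.5 = 2.3438 in². φR_n = 0.90 × 50 × 2.3438 = 105.5 kips.
Block shear: shear path 2×[0.9375+2×1.9375] = 2×4.8125 in, A_gv = 4.8125, A_nv = 2×(4.8125 − 2.5×0.75)×0.5 = 2.9375 in²; tension across gage: (2.1875 − 1×0.75)×0.5 = 0.71875 in². R_n = min(0.6×65×2.9375, 0.6×50×4.8125) + 1.0×65×0.71875 = min(114.56, 144.38) + 46.719 = 161.28 kips. φR_n = 0.75 × 161.28 = 121.0 kips.
Tension rupture (net): A_n = (4.6875 − 2×0.75)×0.5 = 1.5938 in² (U = 1.0, A_e = A_n). φR_n = 0.75 × 65 × 1.5938 = 77.7 kips.
Governing: min(149.1, 181.0, 105.5, 121.0, 77.7) = 77.7 kips → net-section rupture.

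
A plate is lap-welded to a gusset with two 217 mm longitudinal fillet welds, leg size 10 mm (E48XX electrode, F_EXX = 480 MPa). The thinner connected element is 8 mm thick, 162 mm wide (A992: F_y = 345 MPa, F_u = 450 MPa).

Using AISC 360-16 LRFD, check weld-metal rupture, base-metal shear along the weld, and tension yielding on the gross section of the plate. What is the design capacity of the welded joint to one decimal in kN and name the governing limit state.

402.4 kN (gross-section yield governs)

Weld metal: throat = 0.707×10 = 7.07 mm, L = 2×217 = 434 mm. φR_n = 0.75 × 0.6 × 480 × 7.07 × 434 = 662.8 kN.
Base metal shear (8 mm plate): yield φR_n = 1.0×0.6×345×8×434 = 718.7 kN; rupture φR_n = 0.75×0.6×450×8×434 = 703.1 kN; take 703.1 kN (rupture).
Tension yield (gross): A_g = 162×8 = 1296 mm². φR_n = 0.90 × 345 × 1296 = 402.4 kN.
Governing: min(662.8, 703.1, 402.4) = 402.4 kN → gross-section yield.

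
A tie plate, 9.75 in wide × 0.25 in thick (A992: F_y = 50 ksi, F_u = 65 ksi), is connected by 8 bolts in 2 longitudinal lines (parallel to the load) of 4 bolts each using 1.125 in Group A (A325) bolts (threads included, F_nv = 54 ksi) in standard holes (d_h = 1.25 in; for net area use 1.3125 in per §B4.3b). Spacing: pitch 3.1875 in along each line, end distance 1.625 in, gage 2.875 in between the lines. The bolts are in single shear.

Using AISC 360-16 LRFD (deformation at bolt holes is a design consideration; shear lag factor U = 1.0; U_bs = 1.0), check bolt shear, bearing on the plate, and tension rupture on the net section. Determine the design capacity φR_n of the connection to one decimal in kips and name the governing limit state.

86.8 kips (net-section rupture governs)

Bolt shear: A_b = π(1.125)²/4 = 0.99402 in². φR_n = 0.75 × 54 × 0.99402 × 8 × 1 = 322.1 kips.
Bearing (0.25 in plate, F_u = 65 ksi): end bolts L_c = 1.625 − 1.25/2 = 1, R_n = min(1.2×1×0.25×65, 2.4×1.125×0.25×65) = 19.5 kips/bolt; interior L_c = 3.1875 − 1.25 = 1.9375, R_n = 37.781 kips/bolt. φR_n = 0.75 × (2×19.5 + 6×37.781) = 199.3 kips.
Tension rupture (net): A_n = (9.75 − 2×1.3125)×0.25 = 1.7813 in² (U = 1.0, A_e = A_n). φR_n = 0.75 × 65 × 1.7813 = 86.8 kips.
Governing: min(322.1, 199.3, 86.8) = 86.8 kips → net-section rupture.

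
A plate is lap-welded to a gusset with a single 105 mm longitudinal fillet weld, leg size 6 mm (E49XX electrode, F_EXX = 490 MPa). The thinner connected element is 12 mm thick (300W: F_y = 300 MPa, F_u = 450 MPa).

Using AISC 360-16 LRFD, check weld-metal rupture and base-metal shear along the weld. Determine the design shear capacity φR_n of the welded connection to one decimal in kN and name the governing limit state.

98.2 kN (weld metal governs)

Weld metal: throat = 0.707×6 = 4.242 mm, L = 105 mm. φR_n = 0.75 × 0.6 × 490 × 4.242 × 105 = 98.2 kN.
Base metal shear (12 mm plate): yield φR_n = 1.0×0.6×300×12×105 = 226.8 kN; rupture φR_n = 0.75×0.6×450×12×105 = 255.2 kN; take 226.8 kN (yield).
Governing: min(98.2, 226.8) = 98.2 kN → weld metal.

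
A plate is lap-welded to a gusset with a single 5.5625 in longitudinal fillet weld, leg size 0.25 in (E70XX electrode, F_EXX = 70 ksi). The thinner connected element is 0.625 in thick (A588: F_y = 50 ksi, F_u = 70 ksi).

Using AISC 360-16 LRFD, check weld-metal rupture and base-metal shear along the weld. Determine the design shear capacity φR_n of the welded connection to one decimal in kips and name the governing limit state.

Weld metal: throat = 0.707×0.25 = 0.17675 in, L = 5.5625 in. φR_n = 0.75 × 0.6 × 70 × 0.17675 × 5.5625 = 31.0 kips.
Base metal shear (0.625 in plate): yield φR_n = 1.0×0.6×50×0.625×5.5625 = 104.3 kips; rupture φR_n = 0.75×0.6×70×0.625×5.5625 = 109.5 kips; take 104.3 kips (yield).
Governing: min(31.0, 104.3) = 31.0 kips → weld metal.

31.0 kips (weld metal governs)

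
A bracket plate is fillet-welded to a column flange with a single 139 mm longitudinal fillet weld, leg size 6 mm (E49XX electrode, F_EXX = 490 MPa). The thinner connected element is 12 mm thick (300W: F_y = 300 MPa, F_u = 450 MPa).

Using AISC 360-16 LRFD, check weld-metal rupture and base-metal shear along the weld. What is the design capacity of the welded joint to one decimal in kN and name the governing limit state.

Weld metal: throat = 0.707×6 = 4.242 mm, L = 139 mm. φR_n = 0.75 × 0.6 × 490 × 4.242 × 139 = 130.0 kN.
Base metal shear (12 mm plate): yield φR_n = 1.0×0.6×300×12×139 = 300.2 kN; rupture φR_n = 0.75×0.6×450×12×139 = 337.8 kN; take 300.2 kN (yield).
Governing: min(130.0, 300.2) = 130.0 kN → weld metal.

130.0 kN (weld metal governs)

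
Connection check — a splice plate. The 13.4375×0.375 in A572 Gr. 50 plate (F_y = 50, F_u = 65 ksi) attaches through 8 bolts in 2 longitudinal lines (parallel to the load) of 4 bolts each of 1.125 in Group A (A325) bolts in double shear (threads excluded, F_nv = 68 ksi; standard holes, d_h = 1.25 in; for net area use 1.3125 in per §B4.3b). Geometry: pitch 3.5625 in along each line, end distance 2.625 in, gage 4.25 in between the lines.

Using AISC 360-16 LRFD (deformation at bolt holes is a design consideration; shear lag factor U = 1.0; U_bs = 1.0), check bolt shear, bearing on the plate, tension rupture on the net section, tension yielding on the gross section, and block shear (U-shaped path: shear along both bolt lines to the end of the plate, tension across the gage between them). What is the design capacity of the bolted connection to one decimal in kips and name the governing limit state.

197.7 kips (net-section rupture governs)

Bolt shear: A_b = π(1.125)²/4 = 0.99402 in². φR_n = 0.75 × 68 × 0.99402 × 8 × 2 = 811.1 kips.
Bearing (0.375 in plate, F_u = 65 ksi): end bolts L_c = 2.625 − 1.25/2 = 2, R_n = min(1.2×2×0.375×65, 2.4×1.125×0.375×65) = 58.5 kips/bolt; interior L_c = 3.5625 − 1.25 = 2.3125, R_n = 65.813 kips/bolt. φR_n = 0.75 × (2×58.5 + 6×65.813) = 383.9 kips.
Tension rupture (net): A_n = (13.4375 − 2×1.3125)×0.375 = 4.0547 in² (U = 1.0, A_e = A_n). φR_n = 0.75 × 65 × 4.0547 = 197.7 kips.
Tension yield (gross): A_g = 13.4375×0.375 = 5.0391 in². φR_n = 0.90 × 50 × 5.0391 = 226.8 kips.
Block shear: shear path 2×[2.625+3×3.5625] = 2×13.3125 in, A_gv = 9.9844, A_nv = 2×(13.3125 − 3.5×1.3125)×0.375 = 6.5391 in²; tension across gage: (4.25 − 1×1.3125)×0.375 = 1.1016 in². R_n = min(0.6×65×6.5391, 0.6×50×9.9844) + 1.0×65×1.1016 = min(255.02, 299.53) + 71.604 = 326.62 kips. φR_n = 0.75 × 326.62 = 245.0 kips.
Governing: min(811.1, 383.9, 197.7, 226.8, 245.0) = 197.7 kips → net-section rupture.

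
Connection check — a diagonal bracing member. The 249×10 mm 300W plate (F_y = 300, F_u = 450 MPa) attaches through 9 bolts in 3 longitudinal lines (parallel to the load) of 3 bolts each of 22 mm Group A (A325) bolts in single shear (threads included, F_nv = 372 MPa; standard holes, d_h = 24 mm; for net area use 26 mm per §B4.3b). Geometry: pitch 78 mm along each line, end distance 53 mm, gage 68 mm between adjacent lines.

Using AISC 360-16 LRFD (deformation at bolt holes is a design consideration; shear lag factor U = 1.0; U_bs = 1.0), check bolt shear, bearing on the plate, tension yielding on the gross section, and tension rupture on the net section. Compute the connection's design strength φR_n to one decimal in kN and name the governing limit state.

577.1 kN (net-section rupture governs)

Bolt shear: A_b = π(22)²/4 = 380.13 mm². φR_n = 0.75 × 372 × 380.13 × 9 × 1 = 954.5 kN.
Bearing (10 mm plate, F_u = 450 MPa): end bolts L_c = 53 − 24/2 = 41, R_n = min(1.2×41×10×450, 2.4×22×10×450) = 221.4 kN/bolt; interior L_c = 78 − 24 = 54, R_n = 237.6 kN/bolt. φR_n = 0.75 × (3×221.4 + 6×237.6) = 1567.4 kN.
Tension yield (gross): A_g = 249×10 = 2490 mm². φR_n = 0.90 × 300 × 2490 = 672.3 kN.
Tension rupture (net): A_n = (249 − 3×26)×10 = 1710 mm² (U = 1.0, A_e = A_n). φR_n = 0.75 × 450 × 1710 = 577.1 kN.
Governing: min(954.5, 1567.4, 672.3, 577.1) = 577.1 kN → net-section rupture.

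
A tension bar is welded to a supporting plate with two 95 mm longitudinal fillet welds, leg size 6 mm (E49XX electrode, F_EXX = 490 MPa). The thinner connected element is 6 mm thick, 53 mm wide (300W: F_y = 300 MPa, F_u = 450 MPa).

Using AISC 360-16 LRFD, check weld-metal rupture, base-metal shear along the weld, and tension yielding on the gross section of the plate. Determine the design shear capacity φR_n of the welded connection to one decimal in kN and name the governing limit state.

Weld metal: throat = 0.707×6 = 4.242 mm, L = 2×95 = 190 mm. φR_n = 0.75 × 0.6 × 490 × 4.242 × 190 = 177.7 kN.
Base metal shear (6 mm plate): yield φR_n = 1.0×0.6×300×6×190 = 205.2 kN; rupture φR_n = 0.75×0.6×450×6×190 = 230.9 kN; take 205.2 kN (yield).
Tension yield (gross): A_g = 53×6 = 318 mm². φR_n = 0.90 × 300 × 318 = 85.9 kN.
Governing: min(177.7, 205.2, 85.9) = 85.9 kN → gross-section yield.

85.9 kN (gross-section yield governs)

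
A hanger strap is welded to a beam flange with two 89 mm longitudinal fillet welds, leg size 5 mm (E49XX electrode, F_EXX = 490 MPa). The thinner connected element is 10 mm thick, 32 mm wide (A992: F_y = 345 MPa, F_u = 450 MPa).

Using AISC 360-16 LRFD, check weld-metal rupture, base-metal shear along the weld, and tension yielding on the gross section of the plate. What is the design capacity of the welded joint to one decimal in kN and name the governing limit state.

Weld metal: throat = 0.707×5 = 3.535 mm, L = 2×89 = 178 mm. φR_n = 0.75 × 0.6 × 490 × 3.535 × 178 = 138.7 kN.
Base metal shear (10 mm plate): yield φR_n = 1.0×0.6×345×10×178 = 368.5 kN; rupture φR_n = 0.75×0.6×450×10×178 = 360.5 kN; take 360.5 kN (rupture).
Tension yield (gross): A_g = 32×10 = 320 mm². φR_n = 0.90 × 345 × 320 = 99.4 kN.
Governing: min(138.7, 360.5, 99.4) = 99.4 kN → gross-section yield.

99.4 kN (gross-section yield governs)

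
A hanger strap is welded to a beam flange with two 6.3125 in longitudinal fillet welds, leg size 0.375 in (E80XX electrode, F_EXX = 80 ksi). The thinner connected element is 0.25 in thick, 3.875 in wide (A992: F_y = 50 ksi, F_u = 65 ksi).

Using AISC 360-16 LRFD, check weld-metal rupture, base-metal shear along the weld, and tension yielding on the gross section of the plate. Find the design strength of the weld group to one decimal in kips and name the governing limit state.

43.6 kips (gross-section yield governs)

Weld metal: throat = 0.707×0.375 = 0.26513 in, L = 2×6.3125 = 12.625 in. φR_n = 0.75 × 0.6 × 80 × 0.26513 × 12.625 = 120.5 kips.
Base metal shear (0.25 in plate): yield φR_n = 1.0×0.6×50×0.25×12.625 = 94.7 kips; rupture φR_n = 0.75×0.6×65×0.25×12.625 = 92.3 kips; take 92.3 kips (rupture).
Tension yield (gross): A_g = 3.875×0.25 = 0.96875 in². φR_n = 0.90 × 50 × 0.96875 = 43.6 kips.
Governing: min(120.5, 92.3, 43.6) = 43.6 kips → gross-section yield.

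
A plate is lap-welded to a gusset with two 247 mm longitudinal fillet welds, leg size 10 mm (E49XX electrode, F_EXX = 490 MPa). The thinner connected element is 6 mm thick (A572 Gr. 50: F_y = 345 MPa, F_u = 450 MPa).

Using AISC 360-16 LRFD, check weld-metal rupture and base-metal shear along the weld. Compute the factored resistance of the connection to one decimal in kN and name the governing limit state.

Weld metal: throat = 0.707×10 = 7.07 mm, L = 2×247 = 494 mm. φR_n = 0.75 × 0.6 × 490 × 7.07 × 494 = 770.1 kN.
Base metal shear (6 mm plate): yield φR_n = 1.0×0.6×345×6×494 = 613.5 kN; rupture φR_n = 0.75×0.6×450×6×494 = 600.2 kN; take 600.2 kN (rupture).
Governing: min(770.1, 600.2) = 600.2 kN → base-metal shear.

600.2 kN (base-metal shear governs)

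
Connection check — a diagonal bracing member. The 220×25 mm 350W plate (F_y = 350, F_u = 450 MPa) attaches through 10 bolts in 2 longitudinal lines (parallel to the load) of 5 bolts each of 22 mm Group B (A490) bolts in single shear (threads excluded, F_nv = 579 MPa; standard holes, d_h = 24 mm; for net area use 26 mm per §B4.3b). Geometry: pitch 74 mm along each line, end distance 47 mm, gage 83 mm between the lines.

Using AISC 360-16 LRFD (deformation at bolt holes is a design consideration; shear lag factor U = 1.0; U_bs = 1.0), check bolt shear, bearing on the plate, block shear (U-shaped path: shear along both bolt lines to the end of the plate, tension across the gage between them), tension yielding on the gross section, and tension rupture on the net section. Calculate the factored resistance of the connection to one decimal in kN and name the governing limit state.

Bolt shear: A_b = π(22)²/4 = 380.13 mm². φR_n = 0.75 × 579 × 380.13 × 10 × 1 = 1650.7 kN.
Bearing (25 mm plate, F_u = 450 MPa): end bolts L_c = 47 − 24/2 = 35, R_n = min(1.2×35×25×450, 2.4×22×25×450) = 472.5 kN/bolt; interior L_c = 74 − 24 = 50, R_n = 594 kN/bolt. φR_n = 0.75 × (2×472.5 + 8×594) = 4272.8 kN.
Block shear: shear path 2×[47+4×74] = 2×343 mm, A_gv = 17150, A_nv = 2×(343 − 4.5×26)×25 = 11300 mm²; tension across gage: (83 − 1×26)×25 = 1425 mm². R_n = min(0.6×450×11300, 0.6×350×17150) + 1.0×450×1425 = min(3051, 3601.5) + 641.25 = 3692.3 kN. φR_n = 0.75 × 3692.3 = 2769.2 kN.
Tension yield (gross): A_g = 220×25 = 5500 mm². φR_n = 0.90 × 350 × 5500 = 1732.5 kN.
Tension rupture (net): A_n = (220 − 2×26)×25 = 4200 mm² (U = 1.0, A_e = A_n). φR_n = 0.75 × 450 × 4200 = 1417.5 kN.
Governing: min(1650.7, 4272.8, 2769.2, 1732.5, 1417.5) = 1417.5 kN → net-section rupture.

1417.5 kN (net-section rupture governs)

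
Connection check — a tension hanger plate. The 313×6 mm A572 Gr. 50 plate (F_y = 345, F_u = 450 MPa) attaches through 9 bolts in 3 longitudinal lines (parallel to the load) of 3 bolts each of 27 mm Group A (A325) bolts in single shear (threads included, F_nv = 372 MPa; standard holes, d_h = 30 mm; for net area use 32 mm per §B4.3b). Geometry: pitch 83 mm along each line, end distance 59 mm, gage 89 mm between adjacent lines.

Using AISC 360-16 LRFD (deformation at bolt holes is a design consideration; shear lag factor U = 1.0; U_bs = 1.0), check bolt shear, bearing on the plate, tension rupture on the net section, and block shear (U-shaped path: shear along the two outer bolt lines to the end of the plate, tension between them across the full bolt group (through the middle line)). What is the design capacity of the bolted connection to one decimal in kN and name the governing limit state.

439.4 kN (net-section rupture governs)

Bolt shear: A_b = π(27)²/4 = 572.56 mm². φR_n = 0.75 × 372 × 572.56 × 9 × 1 = 1437.7 kN.
Bearing (6 mm plate, F_u = 450 MPa): end bolts L_c = 59 − 30/2 = 44, R_n = min(1.2×44×6×450, 2.4×27×6×450) = 142.56 kN/bolt; interior L_c = 83 − 30 = 53, R_n = 171.72 kN/bolt. φR_n = 0.75 × (3×142.56 + 6×171.72) = 1093.5 kN.
Tension rupture (net): A_n = (313 − 3×32)×6 = 1302 mm² (U = 1.0, A_e = A_n). φR_n = 0.75 × 450 × 1302 = 439.4 kN.
Block shear: shear path 2×[59+2×83] = 2×225 mm, A_gv = 2700, A_nv = 2×(225 − 2.5×32)×6 = 1740 mm²; tension across gage: (178 − 2×32)×6 = 684 mm². R_n = min(0.6×450×1740, 0.6×345×2700) + 1.0×450×684 = min(469.8, 558.9) + 307.8 = 777.6 kN. φR_n = 0.75 × 777.6 = 583.2 kN.
Governing: min(1437.7, 1093.5, 439.4, 583.2) = 439.4 kN → net-section rupture.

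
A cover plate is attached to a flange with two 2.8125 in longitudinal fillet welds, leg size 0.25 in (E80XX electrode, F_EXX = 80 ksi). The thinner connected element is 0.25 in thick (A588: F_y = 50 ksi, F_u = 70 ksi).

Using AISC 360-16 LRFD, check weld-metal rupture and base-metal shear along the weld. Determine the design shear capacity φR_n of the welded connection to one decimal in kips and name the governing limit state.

Weld metal: throat = 0.707×0.25 = 0.17675 in, L = 2×2.8125 = 5.625 in. φR_n = 0.75 × 0.6 × 80 × 0.17675 × 5.625 = 35.8 kips.
Base metal shear (0.25 in plate): yield φR_n = 1.0×0.6×50×0.25×5.625 = 42.2 kips; rupture φR_n = 0.75×0.6×70×0.25×5.625 = 44.3 kips; take 42.2 kips (yield).
Governing: min(35.8, 42.2) = 35.8 kips → weld metal.

35.8 kips (weld metal governs)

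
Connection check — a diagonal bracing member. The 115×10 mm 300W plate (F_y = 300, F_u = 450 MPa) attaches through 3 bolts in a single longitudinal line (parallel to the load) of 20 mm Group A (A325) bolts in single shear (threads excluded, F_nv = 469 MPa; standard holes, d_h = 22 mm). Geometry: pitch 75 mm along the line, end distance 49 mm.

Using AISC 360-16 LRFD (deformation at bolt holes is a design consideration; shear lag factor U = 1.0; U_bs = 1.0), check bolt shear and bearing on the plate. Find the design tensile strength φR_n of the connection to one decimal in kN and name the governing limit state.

Bolt shear: A_b = π(20)²/4 = 314.16 mm². φR_n = 0.75 × 469 × 314.16 × 3 × 1 = 331.5 kN.
Bearing (10 mm plate, F_u = 450 MPa): end bolts L_c = 49 − 22/2 = 38, R_n = min(1.2×38×10×450, 2.4×20×10×450) = 205.2 kN/bolt; interior L_c = 75 − 22 = 53, R_n = 216 kN/bolt. φR_n = 0.75 × (1×205.2 + 2×216) = 477.9 kN.
Governing: min(331.5, 477.9) = 331.5 kN → bolt shear.

331.5 kN (bolt shear governs)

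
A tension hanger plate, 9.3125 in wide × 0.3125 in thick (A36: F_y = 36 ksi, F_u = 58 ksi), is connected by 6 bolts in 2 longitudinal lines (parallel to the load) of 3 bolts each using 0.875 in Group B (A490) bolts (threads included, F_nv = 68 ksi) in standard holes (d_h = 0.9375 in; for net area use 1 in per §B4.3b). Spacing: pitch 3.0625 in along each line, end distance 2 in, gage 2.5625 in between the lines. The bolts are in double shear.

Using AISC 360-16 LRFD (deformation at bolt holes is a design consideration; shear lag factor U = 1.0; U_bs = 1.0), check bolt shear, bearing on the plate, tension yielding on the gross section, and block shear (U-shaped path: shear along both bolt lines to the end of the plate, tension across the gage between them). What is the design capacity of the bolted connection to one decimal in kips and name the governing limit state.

Bolt shear: A_b = π(0.875)²/4 = 0.60132 in². φR_n = 0.75 × 68 × 0.60132 × 6 × 2 = 368.0 kips.
Bearing (0.3125 in plate, F_u = 58 ksi): end bolts L_c = 2 − 0.9375/2 = 1.53125, R_n = min(1.2×1.53125×0.3125×58, 2.4×0.875×0.3125×58) = 33.305 kips/bolt; interior L_c = 3.0625 − 0.9375 = 2.125, R_n = 38.063 kips/bolt. φR_n = 0.75 × (2×33.305 + 4×38.063) = 164.1 kips.
Tension yield (gross): A_g = 9.3125×0.3125 = 2.9102 in². φR_n = 0.90 × 36 × 2.9102 = 94.3 kips.
Block shear: shear path 2×[2+2×3.0625] = 2×8.125 in, A_gv = 5.0781, A_nv = 2×(8.125 − 2.5×1)×0.3125 = 3.5156 in²; tension across gage: (2.5625 − 1×1)×0.3125 = 0.48828 in². R_n = min(0.6×58×3.5156, 0.6×36×5.0781) + 1.0×58×0.48828 = min(122.34, 109.69) + 28.32 = 138.01 kips. φR_n = 0.75 × 138.01 = 103.5 kips.
Governing: min(368.0, 164.1, 94.3, 103.5) = 94.3 kips → gross-section yield.

94.3 kips (gross-section yield governs)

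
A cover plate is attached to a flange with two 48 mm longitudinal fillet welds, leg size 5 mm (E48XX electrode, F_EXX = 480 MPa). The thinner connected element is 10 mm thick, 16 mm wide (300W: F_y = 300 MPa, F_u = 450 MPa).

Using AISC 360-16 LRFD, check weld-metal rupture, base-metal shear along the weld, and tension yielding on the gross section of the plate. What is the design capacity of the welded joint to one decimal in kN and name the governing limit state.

43.2 kN (gross-section yield governs)

Weld metal: throat = 0.707×5 = 3.535 mm, L = 2×48 = 96 mm. φR_n = 0.75 × 0.6 × 480 × 3.535 × 96 = 73.3 kN.
Base metal shear (10 mm plate): yield φR_n = 1.0×0.6×300×10×96 = 172.8 kN; rupture φR_n = 0.75×0.6×450×10×96 = 194.4 kN; take 172.8 kN (yield).
Tension yield (gross): A_g = 16×10 = 160 mm². φR_n = 0.90 × 300 × 160 = 43.2 kN.
Governing: min(73.3, 172.8, 43.2) = 43.2 kN → gross-section yield.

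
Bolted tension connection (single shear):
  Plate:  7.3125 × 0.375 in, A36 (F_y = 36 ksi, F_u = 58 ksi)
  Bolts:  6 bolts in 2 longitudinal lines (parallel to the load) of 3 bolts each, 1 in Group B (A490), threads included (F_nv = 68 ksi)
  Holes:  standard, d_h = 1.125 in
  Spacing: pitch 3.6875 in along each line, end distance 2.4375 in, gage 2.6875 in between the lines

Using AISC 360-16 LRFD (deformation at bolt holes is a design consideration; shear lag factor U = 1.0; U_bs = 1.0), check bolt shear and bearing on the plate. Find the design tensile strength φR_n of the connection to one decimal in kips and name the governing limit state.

230.0 kips (bearing governs)

Bolt shear: A_b = π(1)²/4 = 0.7854 in². φR_n = 0.75 × 68 × 0.7854 × 6 × 1 = 240.3 kips.
Bearing (0.375 in plate, F_u = 58 ksi): end bolts L_c = 2.4375 − 1.125/2 = 1.875, R_n = min(1.2×1.875×0.375×58, 2.4×1×0.375×58) = 48.938 kips/bolt; interior L_c = 3.6875 − 1.125 = 2.5625, R_n = 52.2 kips/bolt. φR_n = 0.75 × (2×48.938 + 4×52.2) = 230.0 kips.
Governing: min(240.3, 230.0) = 230.0 kips → bearing.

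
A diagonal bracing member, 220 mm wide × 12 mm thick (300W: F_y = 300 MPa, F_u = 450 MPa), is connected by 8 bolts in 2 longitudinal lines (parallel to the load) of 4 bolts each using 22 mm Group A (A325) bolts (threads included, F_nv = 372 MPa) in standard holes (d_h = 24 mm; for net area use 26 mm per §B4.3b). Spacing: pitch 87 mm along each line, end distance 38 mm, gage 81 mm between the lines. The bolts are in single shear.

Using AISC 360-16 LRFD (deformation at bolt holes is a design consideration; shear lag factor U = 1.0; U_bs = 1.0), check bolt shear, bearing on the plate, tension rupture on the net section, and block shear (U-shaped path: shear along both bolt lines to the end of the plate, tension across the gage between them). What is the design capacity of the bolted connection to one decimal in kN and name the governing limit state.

Bolt shear: A_b = π(22)²/4 = 380.13 mm². φR_n = 0.75 × 372 × 380.13 × 8 × 1 = 848.5 kN.
Bearing (12 mm plate, F_u = 450 MPa): end bolts L_c = 38 − 24/2 = 26, R_n = min(1.2×26×12×450, 2.4×22×12×450) = 168.48 kN/bolt; interior L_c = 87 − 24 = 63, R_n = 285.12 kN/bolt. φR_n = 0.75 × (2×168.48 + 6×285.12) = 1535.8 kN.
Tension rupture (net): A_n = (220 − 2×26)×12 = 2016 mm² (U = 1.0, A_e = A_n). φR_n = 0.75 × 450 × 2016 = 680.4 kN.
Block shear: shear path 2×[38+3×87] = 2×299 mm, A_gv = 7176, A_nv = 2×(299 − 3.5×26)×12 = 4992 mm²; tension across gage: (81 − 1×26)×12 = 660 mm². R_n = min(0.6×450×4992, 0.6×300×7176) + 1.0×450×660 = min(1347.8, 1291.7) + 297 = 1588.7 kN. φR_n = 0.75 × 1588.7 = 1191.5 kN.
Governing: min(848.5, 1535.8, 680.4, 1191.5) = 680.4 kN → net-section rupture.

680.4 kN (net-section rupture governs)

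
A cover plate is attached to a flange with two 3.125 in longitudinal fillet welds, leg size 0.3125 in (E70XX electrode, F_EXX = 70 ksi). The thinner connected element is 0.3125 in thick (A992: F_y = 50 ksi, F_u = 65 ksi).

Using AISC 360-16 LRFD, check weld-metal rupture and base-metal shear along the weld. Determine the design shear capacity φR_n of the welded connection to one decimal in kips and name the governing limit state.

Weld metal: throat = 0.707×0.3125 = 0.22094 in, L = 2×3.125 = 6.25 in. φR_n = 0.75 × 0.6 × 70 × 0.22094 × 6.25 = 43.5 kips.
Base metal shear (0.3125 in plate): yield φR_n = 1.0×0.6×50×0.3125×6.25 = 58.6 kips; rupture φR_n = 0.75×0.6×65×0.3125×6.25 = 57.1 kips; take 57.1 kips (rupture).
Governing: min(43.5, 57.1) = 43.5 kips → weld metal.

43.5 kips (weld metal governs)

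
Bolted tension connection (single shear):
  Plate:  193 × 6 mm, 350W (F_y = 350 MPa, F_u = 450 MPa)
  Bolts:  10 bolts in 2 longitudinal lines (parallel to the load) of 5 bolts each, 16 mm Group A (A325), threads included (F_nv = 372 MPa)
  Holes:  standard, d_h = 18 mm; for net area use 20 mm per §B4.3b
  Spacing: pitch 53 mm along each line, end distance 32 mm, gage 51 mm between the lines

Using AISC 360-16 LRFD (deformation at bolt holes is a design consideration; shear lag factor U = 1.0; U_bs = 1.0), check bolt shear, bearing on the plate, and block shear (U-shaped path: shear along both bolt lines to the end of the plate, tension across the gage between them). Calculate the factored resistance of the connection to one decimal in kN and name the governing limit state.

Bolt shear: A_b = π(16)²/4 = 201.06 mm². φR_n = 0.75 × 372 × 201.06 × 10 × 1 = 561.0 kN.
Bearing (6 mm plate, F_u = 450 MPa): end bolts L_c = 32 − 18/2 = 23, R_n = min(1.2×23×6×450, 2.4×16×6×450) = 74.52 kN/bolt; interior L_c = 53 − 18 = 35, R_n = 103.68 kN/bolt. φR_n = 0.75 × (2×74.52 + 8×103.68) = 733.9 kN.
Block shear: shear path 2×[32+4×53] = 2×244 mm, A_gv = 2928, A_nv = 2×(244 − 4.5×20)×6 = 1848 mm²; tension across gage: (51 − 1×20)×6 = 186 mm². R_n = min(0.6×450×1848, 0.6×350×2928) + 1.0×450×186 = min(498.96, 614.88) + 83.7 = 582.66 kN. φR_n = 0.75 × 582.66 = 437.0 kN.
Governing: min(561.0, 733.9, 437.0) = 437.0 kN → block shear.

437.0 kN (block shear governs)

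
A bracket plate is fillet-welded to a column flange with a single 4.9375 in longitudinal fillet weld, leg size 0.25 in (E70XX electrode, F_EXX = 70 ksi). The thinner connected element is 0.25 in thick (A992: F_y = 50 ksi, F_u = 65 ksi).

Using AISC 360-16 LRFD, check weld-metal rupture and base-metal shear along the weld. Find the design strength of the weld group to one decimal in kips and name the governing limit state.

Weld metal: throat = 0.707×0.25 = 0.17675 in, L = 4.9375 in. φR_n = 0.75 × 0.6 × 70 × 0.17675 × 4.9375 = 27.5 kips.
Base metal shear (0.25 in plate): yield φR_n = 1.0×0.6×50×0.25×4.9375 = 37.0 kips; rupture φR_n = 0.75×0.6×65×0.25×4.9375 = 36.1 kips; take 36.1 kips (rupture).
Governing: min(27.5, 36.1) = 27.5 kips → weld metal.

27.5 kips (weld metal governs)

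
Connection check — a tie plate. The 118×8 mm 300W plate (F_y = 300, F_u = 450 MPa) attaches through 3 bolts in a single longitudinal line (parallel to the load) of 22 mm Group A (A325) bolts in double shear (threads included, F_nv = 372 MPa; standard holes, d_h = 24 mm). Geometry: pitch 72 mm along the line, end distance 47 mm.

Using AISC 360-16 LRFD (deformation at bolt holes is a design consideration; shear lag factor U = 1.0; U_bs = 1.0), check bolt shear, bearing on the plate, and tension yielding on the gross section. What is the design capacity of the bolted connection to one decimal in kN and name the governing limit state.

Bolt shear: A_b = π(22)²/4 = 380.13 mm². φR_n = 0.75 × 372 × 380.13 × 3 × 2 = 636.3 kN.
Bearing (8 mm plate, F_u = 450 MPa): end bolts L_c = 47 − 24/2 = 35, R_n = min(1.2×35×8×450, 2.4×22×8×450) = 151.2 kN/bolt; interior L_c = 72 − 24 = 48, R_n = 190.08 kN/bolt. φR_n = 0.75 × (1×151.2 + 2×190.08) = 398.5 kN.
Tension yield (gross): A_g = 118×8 = 944 mm². φR_n = 0.90 × 300 × 944 = 254.9 kN.
Governing: min(636.3, 398.5, 254.9) = 254.9 kN → gross-section yield.

254.9 kN (gross-section yield governs)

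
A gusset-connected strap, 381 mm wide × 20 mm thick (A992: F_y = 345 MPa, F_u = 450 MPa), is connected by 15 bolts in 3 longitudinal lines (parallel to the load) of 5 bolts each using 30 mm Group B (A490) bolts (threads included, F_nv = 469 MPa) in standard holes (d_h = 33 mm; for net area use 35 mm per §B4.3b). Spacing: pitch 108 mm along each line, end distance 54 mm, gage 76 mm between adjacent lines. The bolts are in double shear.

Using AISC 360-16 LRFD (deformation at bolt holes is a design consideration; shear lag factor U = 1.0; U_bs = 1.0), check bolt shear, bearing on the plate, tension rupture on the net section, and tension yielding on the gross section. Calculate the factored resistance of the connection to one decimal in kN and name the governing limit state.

1863.0 kN (net-section rupture governs)

Bolt shear: A_b = π(30)²/4 = 706.86 mm². φR_n = 0.75 × 469 × 706.86 × 15 × 2 = 7459.1 kN.
Bearing (20 mm plate, F_u = 450 MPa): end bolts L_c = 54 − 33/2 = 37.5, R_n = min(1.2×37.5×20×450, 2.4×30×20×450) = 405 kN/bolt; interior L_c = 108 − 33 = 75, R_n = 648 kN/bolt. φR_n = 0.75 × (3×405 + 12×648) = 6743.3 kN.
Tension rupture (net): A_n = (381 − 3×35)×20 = 5520 mm² (U = 1.0, A_e = A_n). φR_n = 0.75 × 450 × 5520 = 1863.0 kN.
Tension yield (gross): A_g = 381×20 = 7620 mm². φR_n = 0.90 × 345 × 7620 = 2366.0 kN.
Governing: min(7459.1, 6743.3, 1863.0, 2366.0) = 1863.0 kN → net-section rupture.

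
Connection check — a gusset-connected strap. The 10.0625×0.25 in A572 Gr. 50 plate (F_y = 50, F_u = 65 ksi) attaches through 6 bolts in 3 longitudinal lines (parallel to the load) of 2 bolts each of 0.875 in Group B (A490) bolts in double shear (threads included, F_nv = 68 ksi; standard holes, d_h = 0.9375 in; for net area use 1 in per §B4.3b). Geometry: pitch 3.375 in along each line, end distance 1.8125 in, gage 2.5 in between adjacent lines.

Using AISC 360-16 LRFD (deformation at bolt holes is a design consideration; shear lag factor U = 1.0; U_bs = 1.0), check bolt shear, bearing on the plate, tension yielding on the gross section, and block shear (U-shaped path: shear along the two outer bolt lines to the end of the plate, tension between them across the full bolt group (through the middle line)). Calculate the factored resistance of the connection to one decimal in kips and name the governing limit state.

Bolt shear: A_b = π(0.875)²/4 = 0.60132 in². φR_n = 0.75 × 68 × 0.60132 × 6 × 2 = 368.0 kips.
Bearing (0.25 in plate, F_u = 65 ksi): end bolts L_c = 1.8125 − 0.9375/2 = 1.34375, R_n = min(1.2×1.34375×0.25×65, 2.4×0.875×0.25×65) = 26.203 kips/bolt; interior L_c = 3.375 − 0.9375 = 2.4375, R_n = 34.125 kips/bolt. φR_n = 0.75 × (3×26.203 + 3×34.125) = 135.7 kips.
Tension yield (gross): A_g = 10.0625×0.25 = 2.5156 in². φR_n = 0.90 × 50 × 2.5156 = 113.2 kips.
Block shear: shear path 2×[1.8125+1×3.375] = 2×5.1875 in, A_gv = 2.5938, A_nv = 2×(5.1875 − 1.5×1)×0.25 = 1.8438 in²; tension across gage: (5 − 2×1)×0.25 = 0.75 in². R_n = min(0.6×65×1.8438, 0.6×50×2.5938) + 1.0×65×0.75 = min(71.908, 77.814) + 48.75 = 120.66 kips. φR_n = 0.75 × 120.66 = 90.5 kips.
Governing: min(368.0, 135.7, 113.2, 90.5) = 90.5 kips → block shear.

90.5 kips (block shear governs)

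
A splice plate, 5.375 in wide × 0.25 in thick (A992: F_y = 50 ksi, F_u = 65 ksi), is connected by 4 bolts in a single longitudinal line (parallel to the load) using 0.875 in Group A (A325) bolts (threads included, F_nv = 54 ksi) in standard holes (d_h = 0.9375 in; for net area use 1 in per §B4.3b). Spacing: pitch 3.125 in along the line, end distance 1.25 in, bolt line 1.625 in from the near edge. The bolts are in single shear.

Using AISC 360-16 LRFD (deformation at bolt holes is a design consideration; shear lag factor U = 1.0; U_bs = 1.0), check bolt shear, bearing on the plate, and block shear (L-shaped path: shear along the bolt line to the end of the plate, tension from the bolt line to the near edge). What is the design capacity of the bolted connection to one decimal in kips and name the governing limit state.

Bolt shear: A_b = π(0.875)²/4 = 0.60132 in². φR_n = 0.75 × 54 × 0.60132 × 4 × 1 = 97.4 kips.
Bearing (0.25 in plate, F_u = 65 ksi): end bolts L_c = 1.25 − 0.9375/2 = 0.78125, R_n = min(1.2×0.78125×0.25×65, 2.4×0.875×0.25×65) = 15.234 kips/bolt; interior L_c = 3.125 − 0.9375 = 2.1875, R_n = 34.125 kips/bolt. φR_n = 0.75 × (1×15.234 + 3×34.125) = 88.2 kips.
Block shear: shear path 1×[1.25+3×3.125] = 1×10.625 in, A_gv = 2.6563, A_nv = 1×(10.625 − 3.5×1)×0.25 = 1.7813 in²; tension to near edge: (1.625 − 0.5×1)×0.25 = 0.28125 in². R_n = min(0.6×65×1.7813, 0.6×50×2.6563) + 1.0×65×0.28125 = min(69.471, 79.689) + 18.281 = 87.752 kips. φR_n = 0.75 × 87.752 = 65.8 kips.
Governing: min(97.4, 88.2, 65.8) = 65.8 kips → block shear.

65.8 kips (block shear governs)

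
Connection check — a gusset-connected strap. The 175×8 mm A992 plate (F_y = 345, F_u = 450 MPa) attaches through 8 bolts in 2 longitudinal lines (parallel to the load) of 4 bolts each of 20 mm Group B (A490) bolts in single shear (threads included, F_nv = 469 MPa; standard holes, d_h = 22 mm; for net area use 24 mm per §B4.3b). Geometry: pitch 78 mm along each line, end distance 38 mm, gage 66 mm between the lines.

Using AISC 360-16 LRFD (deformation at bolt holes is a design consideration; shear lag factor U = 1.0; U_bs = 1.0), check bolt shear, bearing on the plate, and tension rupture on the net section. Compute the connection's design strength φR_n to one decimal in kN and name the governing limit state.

Bolt shear: A_b = π(20)²/4 = 314.16 mm². φR_n = 0.75 × 469 × 314.16 × 8 × 1 = 884.0 kN.
Bearing (8 mm plate, F_u = 450 MPa): end bolts L_c = 38 − 22/2 = 27, R_n = min(1.2×27×8×450, 2.4×20×8×450) = 116.64 kN/bolt; interior L_c = 78 − 22 = 56, R_n = 172.8 kN/bolt. φR_n = 0.75 × (2×116.64 + 6×172.8) = 952.6 kN.
Tension rupture (net): A_n = (175 − 2×24)×8 = 1016 mm² (U = 1.0, A_e = A_n). φR_n = 0.75 × 450 × 1016 = 342.9 kN.
Governing: min(884.0, 952.6, 342.9) = 342.9 kN → net-section rupture.

342.9 kN (net-section rupture governs)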